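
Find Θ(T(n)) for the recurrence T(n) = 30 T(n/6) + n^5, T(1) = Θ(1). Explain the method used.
T(n) = Θ(n^5)

log_6 30 ≈ 1.898. f(n) = n^5 dominates n^(log_6 30) since 5 > 1.898, and the regularity condition a·f(n/b) = 30·(n/6)^5 = (30/7776)·n^5 ≤ c·f(n) holds with c = 30/7776 ≈ 0.00386 < 1. So this is Case 3: T(n) = Θ(f(n)) = Θ(n^5).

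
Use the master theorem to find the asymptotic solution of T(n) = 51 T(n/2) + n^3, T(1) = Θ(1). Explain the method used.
T(n) = Θ(n^(log_2 51))

Master theorem: compare f(n) = n^3 to n^(log_2 51) where log_2 51 ≈ 5.672. Since 3 < log_2 51, we have f(n) = O(n^(log_2 51 − ε)) for some ε > 0 — Case 1. Hence T(n) = Θ(n^(log_2 51)).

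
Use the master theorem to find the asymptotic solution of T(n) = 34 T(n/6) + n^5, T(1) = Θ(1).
T(n) = Θ(n^5)

log_6 34 ≈ 1.968. f(n) = n^5 dominates n^(log_6 34) since 5 > 1.968, and the regularity condition a·f(n/b) = 34·(n/6)^5 = (34/7776)·n^5 ≤ c·f(n) holds with c = 34/7776 ≈ 0.00437 < 1. So this is Case 3: T(n) = Θ(f(n)) = Θ(n^5).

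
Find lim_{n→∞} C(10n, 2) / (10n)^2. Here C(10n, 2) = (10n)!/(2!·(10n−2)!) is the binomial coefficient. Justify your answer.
lim = 1/2! = 1/2

With N = 10n → ∞: C(N, 2) / N^2 = [N(N−1)…(N−1)] / (2! · N^2) = (1/2!) · 1 · (1 − 1/(10n)). Each factor → 1 as N → ∞, so the limit is 1/2! = 1/2.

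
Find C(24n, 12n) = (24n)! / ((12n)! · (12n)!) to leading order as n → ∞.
C(24n, 12n) ~ (4)^(12n) · sqrt(1/(π·12n))

Write N = 12n. Apply Stirling to each factorial:
  (2N)! ~ sqrt(2π·2N) · (2N/e)^(2N),
  N! ~ sqrt(2π N) · (N/e)^N,
  (1N)! ~ sqrt(2π·1N) · (1N/e)^(1N).
The exponential factors combine to (2N)^(2N) / (N^N · (1N)^(1N)) = 2^(2N)/1^(1N) = (2^2/1^1)^N = (4)^N.
The square-root prefactors combine to sqrt(2π·2N) / (sqrt(2π N)·sqrt(2π·1N)) = sqrt(2 / (2π·1·N)) = sqrt(1/(π·12n)).
Substituting N = 12n: C(24n, 12n) ~ (4)^(12n) · sqrt(1/(π·12n)).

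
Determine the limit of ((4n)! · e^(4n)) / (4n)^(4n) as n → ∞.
lim = ∞

Stirling: (4n)! ~ sqrt(2π·4n) · (4n/e)^(4n). Hence
  (4n)! · e^(4n) / (4n)^(4n) ~ sqrt(2π·4n) = sqrt(2π·4) · sqrt(n) → ∞.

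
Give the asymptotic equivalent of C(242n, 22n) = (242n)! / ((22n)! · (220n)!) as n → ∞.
C(242n, 22n) ~ (285311670611/10000000000)^(22n) · sqrt(11/(20π·22n))

Write N = 22n. Apply Stirling to each factorial:
  (11N)! ~ sqrt(2π·11N) · (11N/e)^(11N),
  N! ~ sqrt(2π N) · (N/e)^N,
  (10N)! ~ sqrt(2π·10N) · (10N/e)^(10N).
The exponential factors combine to (11N)^(11N) / (N^N · (10N)^(10N)) = 11^(11N)/10^(10N) = (11^11/10^10)^N = (285311670611/10000000000)^N.
The square-root prefactors combine to sqrt(2π·11N) / (sqrt(2π N)·sqrt(2π·10N)) = sqrt(11 / (2π·10·N)) = sqrt(11/(20π·22n)).
Substituting N = 22n: C(242n, 22n) ~ (285311670611/10000000000)^(22n) · sqrt(11/(20π·22n)).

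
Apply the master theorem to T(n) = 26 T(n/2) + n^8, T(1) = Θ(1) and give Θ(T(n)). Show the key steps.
T(n) = Θ(n^8)

log_2 26 ≈ 4.700. f(n) = n^8 dominates n^(log_2 26) since 8 > 4.700, and the regularity condition a·f(n/b) = 26·(n/2)^8 = (26/256)·n^8 ≤ c·f(n) holds with c = 26/256 ≈ 0.102 < 1. So this is Case 3: T(n) = Θ(f(n)) = Θ(n^8).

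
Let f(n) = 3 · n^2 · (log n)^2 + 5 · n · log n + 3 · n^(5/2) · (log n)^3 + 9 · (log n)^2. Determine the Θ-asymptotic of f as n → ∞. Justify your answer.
f(n) ∈ Θ(n^(5/2) · (log n)^3)

Compare the terms by growth order. For large n, n^a · (log n)^b dominates n^a' · (log n)^b' iff a > a', or (a = a' and b > b'). Ranking the 4 terms shows the dominant one is 3 · n^(5/2) · (log n)^3. Hence f(n) ∈ Θ(n^(5/2) · (log n)^3).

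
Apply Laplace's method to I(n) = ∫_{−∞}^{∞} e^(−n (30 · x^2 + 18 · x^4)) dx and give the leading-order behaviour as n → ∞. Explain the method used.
I(n) ~ sqrt(π/(30n))

φ(x) = 30 · x^2 + 18 · x^4 has its unique global minimum at x* = 0 (since φ'(x) = 60x + 72x^3 = 0 only at x = 0 for real x with both coefficients positive, and φ → ∞ as |x| → ∞). At x* = 0, φ(0) = 0 and φ''(0) = 60. Laplace's method then gives
  I(n) ~ sqrt(2π / (n · φ''(0))) · e^(−n φ(0)) = sqrt(2π / (60n)) = sqrt(π/(30n)).
The 18 · x^4 term contributes only at subleading order (an O(1/n) relative correction).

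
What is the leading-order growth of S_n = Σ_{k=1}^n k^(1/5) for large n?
S_n ~ (5/6) · n^(6/5)

Integral comparison: Σ_{k=1}^n k^(1/5) = ∫_0^n x^(1/5) dx + O(n^(1/5)). The integral is n^(1 + 1/5) / (1 + 1/5) = n^((1+5)/5) / ((1+5)/5) = (5/6) · n^(6/5).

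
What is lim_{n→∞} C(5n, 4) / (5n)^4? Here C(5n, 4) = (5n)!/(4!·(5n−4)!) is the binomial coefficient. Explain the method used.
lim = 1/4! = 1/24

With N = 5n → ∞: C(N, 4) / N^4 = [N(N−1)…(N−3)] / (4! · N^4) = (1/4!) · 1 · (1 − 1/(5n)) · (1 − 2/(5n)) · (1 − 3/(5n)). Each factor → 1 as N → ∞, so the limit is 1/4! = 1/24.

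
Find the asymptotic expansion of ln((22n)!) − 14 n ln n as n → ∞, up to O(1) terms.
ln((22n)!) − 14 n ln n = 8 n ln n + 22(ln 22 − 1) n + (1/2) ln(2π·22n) + O(1/n)

Stirling: ln((22n)!) = 22n ln(22n) − 22n + (1/2) ln(2π·22n) + O(1/n).
Expand 22n ln(22n) = 22n (ln n + ln 22) = 22n ln n + 22n ln 22.
Subtract 14n ln n: leading term is (22 − 14) n ln n = 8 n ln n. The next term is 22n ln 22 − 22n = 22(ln 22 − 1) n. Then the (1/2) ln(2π·22n) correction.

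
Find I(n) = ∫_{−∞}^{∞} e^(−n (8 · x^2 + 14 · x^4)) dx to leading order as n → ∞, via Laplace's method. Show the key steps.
I(n) ~ sqrt(π/(8n))

φ(x) = 8 · x^2 + 14 · x^4 has its unique global minimum at x* = 0 (since φ'(x) = 16x + 56x^3 = 0 only at x = 0 for real x with both coefficients positive, and φ → ∞ as |x| → ∞). At x* = 0, φ(0) = 0 and φ''(0) = 16. Laplace's method then gives
  I(n) ~ sqrt(2π / (n · φ''(0))) · e^(−n φ(0)) = sqrt(2π / (16n)) = sqrt(π/(8n)).
The 14 · x^4 term contributes only at subleading order (an O(1/n) relative correction).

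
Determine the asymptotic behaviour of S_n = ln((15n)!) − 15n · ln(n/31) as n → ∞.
S_n ~ 15n · (ln 465 − 1) + O(ln n)

Stirling: ln((15n)!) = 15n ln(15n) − 15n + O(ln n).
  S_n = 15n ln(15n) − 15n − 15n ln(n/31) + O(ln n)
      = 15n ln(15n) − 15n ln n + 15n ln 31 − 15n + O(ln n)
      = 15n ln 15 + 15n ln 31 − 15n + O(ln n)
      = 15n (ln 465 − 1) + O(ln n).
Numerically ln(465) − 1 ≈ 5.1420.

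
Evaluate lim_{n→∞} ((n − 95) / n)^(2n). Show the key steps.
lim = e^(−190)

Rewrite as (1 − 95/n)^(2n). By the standard limit (1 + x/n)^n → e^x, we have (1 − 95/n)^n → e^(−95), and raising to the 2nd power gives e^(−190).
More precisely, ln[(1 − 95/n)^(2n)] = 2n · ln(1 − 95/n) = 2n · (-95/n + O(1/n^2)) = -190 + O(1/n) → -190.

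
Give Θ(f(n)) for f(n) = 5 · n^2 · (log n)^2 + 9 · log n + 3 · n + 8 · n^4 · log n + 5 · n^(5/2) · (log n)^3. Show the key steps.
f(n) ∈ Θ(n^4 · log n)

Compare the terms by growth order. For large n, n^a · (log n)^b dominates n^a' · (log n)^b' iff a > a', or (a = a' and b > b'). Ranking the 5 terms shows the dominant one is 8 · n^4 · log n. Hence f(n) ∈ Θ(n^4 · log n).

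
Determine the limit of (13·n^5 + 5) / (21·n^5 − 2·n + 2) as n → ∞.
lim = 13/21

For large n the leading n^5 terms dominate both numerator and denominator. Dividing top and bottom by n^5, every other term tends to 0, leaving 13/21.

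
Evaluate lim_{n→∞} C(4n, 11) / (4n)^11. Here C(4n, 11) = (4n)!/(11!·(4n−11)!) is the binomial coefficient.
lim = 1/11! = 1/39916800

With N = 4n → ∞: C(N, 11) / N^11 = [N(N−1)…(N−10)] / (11! · N^11) = (1/11!) · 1 · (1 − 1/(4n)) · … · (1 − 10/(4n)). Each factor → 1 as N → ∞, so the limit is 1/11! = 1/39916800.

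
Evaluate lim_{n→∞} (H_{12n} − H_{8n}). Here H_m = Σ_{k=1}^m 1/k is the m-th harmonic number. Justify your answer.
lim = ln(12/8) = ln(3/2)

Euler-Maclaurin gives H_m = ln m + γ + 1/(2m) + O(1/m^2). The γ and O(1/m) terms cancel in the difference:
  H_{12n} − H_{8n} = ln(12n) − ln(8n) + O(1/n) = ln(12/8) + O(1/n).
Hence the limit is ln(12/8) = ln(3/2).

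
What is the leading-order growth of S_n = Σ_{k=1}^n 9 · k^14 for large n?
S_n ~ 3 · n^15 / 5

By integral comparison (Euler-Maclaurin), Σ_{k=1}^n 9 · k^14 = 9 · ∫_0^n x^14 dx + O(n^14) = 9 · n^15/15 = 3 · n^15 / 5 + O(n^14). (Equivalently, Faulhaber's formula gives the same leading term.)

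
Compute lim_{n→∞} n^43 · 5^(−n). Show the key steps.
lim = 0

Exponentials with base > 1 dominate every fixed polynomial: for any fixed c, n^c / 5^n → 0 as n → ∞ (e.g. by the ratio test, or by writing 5^n = e^(n ln 5) and noting e^(n ln 5) / n^c → ∞). Hence n^43 · 5^(−n) = n^43 / 5^n → 0.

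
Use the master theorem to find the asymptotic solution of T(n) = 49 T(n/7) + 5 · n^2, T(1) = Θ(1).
T(n) = Θ(n^2 log n)

log_7 49 = 2, and f(n) = 5 · n^2 = Θ(n^(log_7 49)). This is Case 2 of the master theorem: T(n) = Θ(f(n) · log n) = Θ(n^2 log n).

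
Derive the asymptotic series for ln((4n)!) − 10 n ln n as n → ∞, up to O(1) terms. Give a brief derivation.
ln((4n)!) − 10 n ln n = −6 n ln n + 4(ln 4 − 1) n + (1/2) ln(2π·4n) + O(1/n)

Stirling: ln((4n)!) = 4n ln(4n) − 4n + (1/2) ln(2π·4n) + O(1/n).
Expand 4n ln(4n) = 4n (ln n + ln 4) = 4n ln n + 4n ln 4.
Subtract 10n ln n: leading term is (4 − 10) n ln n = −6 n ln n. The next term is 4n ln 4 − 4n = 4(ln 4 − 1) n. Then the (1/2) ln(2π·4n) correction.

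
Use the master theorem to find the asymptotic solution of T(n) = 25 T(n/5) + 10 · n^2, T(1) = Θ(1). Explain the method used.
T(n) = Θ(n^2 log n)

log_5 25 = 2, and f(n) = 10 · n^2 = Θ(n^(log_5 25)). This is Case 2 of the master theorem: T(n) = Θ(f(n) · log n) = Θ(n^2 log n).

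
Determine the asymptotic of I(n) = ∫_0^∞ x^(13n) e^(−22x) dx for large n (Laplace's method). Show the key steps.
I(n) ~ (sqrt(2π·13n) / 22) · (13n/(22e))^(13n)

Write the integrand as exp(13n ln x − 22x) and set f(x) = 13n ln x − 22x. Then f'(x) = 13n/x − 22 = 0 at x* = 13n/22, and f''(x*) = −13n/x*^2 = −22^2/(13n). Laplace's method (interior maximum) gives
  I(n) ~ e^(f(x*)) · sqrt(2π / |f''(x*)|)
        = exp(13n ln(13n/22) − 13n) · sqrt(2π · 13n / 22^2)
        = (13n/22)^(13n) e^(−13n) · sqrt(2π·13n) / 22
        = (sqrt(2π·13n) / 22) · (13n/(22e))^(13n).
This matches Γ(13n+1)/22^(13n+1) with Stirling applied to Γ.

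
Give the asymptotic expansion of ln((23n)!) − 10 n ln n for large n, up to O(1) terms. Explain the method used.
ln((23n)!) − 10 n ln n = 13 n ln n + 23(ln 23 − 1) n + (1/2) ln(2π·23n) + O(1/n)

Stirling: ln((23n)!) = 23n ln(23n) − 23n + (1/2) ln(2π·23n) + O(1/n).
Expand 23n ln(23n) = 23n (ln n + ln 23) = 23n ln n + 23n ln 23.
Subtract 10n ln n: leading term is (23 − 10) n ln n = 13 n ln n. The next term is 23n ln 23 − 23n = 23(ln 23 − 1) n. Then the (1/2) ln(2π·23n) correction.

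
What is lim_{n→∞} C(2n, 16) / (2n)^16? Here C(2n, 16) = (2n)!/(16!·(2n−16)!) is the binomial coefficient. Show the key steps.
lim = 1/16! = 1/20922789888000

With N = 2n → ∞: C(N, 16) / N^16 = [N(N−1)…(N−15)] / (16! · N^16) = (1/16!) · 1 · (1 − 1/(2n)) · … · (1 − 15/(2n)). Each factor → 1 as N → ∞, so the limit is 1/16! = 1/20922789888000.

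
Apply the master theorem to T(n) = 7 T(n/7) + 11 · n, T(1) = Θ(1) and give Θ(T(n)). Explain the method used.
T(n) = Θ(n log n)

log_7 7 = 1, and f(n) = 11 · n = Θ(n^(log_7 7)). This is Case 2 of the master theorem: T(n) = Θ(f(n) · log n) = Θ(n log n).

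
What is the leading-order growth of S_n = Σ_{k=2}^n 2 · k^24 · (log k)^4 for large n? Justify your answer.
S_n ~ 2 · n^25 · (log n)^4 / 25

By integral comparison, S_n = ∫_1^n 2 · x^24 · (log x)^4 dx + O(n^24 · (log n)^4). For the integral, the leading term of ∫_1^n x^24 (log x)^4 dx is n^25/25 · (log n)^4 (by repeated integration by parts; each step lowers the log-exponent and produces a relatively O(1/log n) correction). Hence S_n ~ 2 · n^25 · (log n)^4 / 25.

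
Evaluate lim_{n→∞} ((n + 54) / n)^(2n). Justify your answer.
lim = e^108

Rewrite as (1 + 54/n)^(2n). By the standard limit (1 + x/n)^n → e^x, we have (1 + 54/n)^n → e^54, and raising to the 2nd power gives e^108.
More precisely, ln[(1 + 54/n)^(2n)] = 2n · ln(1 + 54/n) = 2n · (54/n + O(1/n^2)) = 108 + O(1/n) → 108.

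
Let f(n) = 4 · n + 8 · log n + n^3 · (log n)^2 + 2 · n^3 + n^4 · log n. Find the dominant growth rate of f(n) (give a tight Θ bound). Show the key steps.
f(n) ∈ Θ(n^4 · log n)

Compare the terms by growth order. For large n, n^a · (log n)^b dominates n^a' · (log n)^b' iff a > a', or (a = a' and b > b'). Ranking the 5 terms shows the dominant one is n^4 · log n. Hence f(n) ∈ Θ(n^4 · log n).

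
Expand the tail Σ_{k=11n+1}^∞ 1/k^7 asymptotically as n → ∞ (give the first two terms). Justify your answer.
Σ_{k>11n} 1/k^7 = 1/(6 · (11n)^6) − 1/(2 · (11n)^7) + O(1/(11n)^8)

Compare to the integral: ∫_{11n}^∞ x^(−7) dx = [−x^(−6)/6]_{11n}^∞ = 1/((7−1)·(11n)^6). The Euler-Maclaurin correction adds −f(11n)/2 = −1/(2·(11n)^7). Euler-Maclaurin then gives
  Σ_{k>11n} 1/k^7 = ∫_{11n}^∞ dx/x^7 − 1/(2·(11n)^7) + O(1/(11n)^8).
(Equivalently this is ζ(7) − Σ_{k≤11n} 1/k^7.)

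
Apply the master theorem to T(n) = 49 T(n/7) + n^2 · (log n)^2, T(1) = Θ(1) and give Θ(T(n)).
T(n) = Θ(n^2 · (log n)^3)

Here log_7 49 = 2 and f(n) = n^2 · (log n)^2 = Θ(n^(log_7 49) · (log n)^2). This is the extended Case 2 of the master theorem (f matches the critical exponent up to log factors), giving T(n) = Θ(n^(log_7 49) · (log n)^(2+1)) = Θ(n^2 · (log n)^3).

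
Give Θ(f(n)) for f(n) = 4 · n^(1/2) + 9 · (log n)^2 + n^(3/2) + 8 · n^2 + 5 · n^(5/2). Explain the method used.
f(n) ∈ Θ(n^(5/2))

Compare the terms by growth order. For large n, n^a · (log n)^b dominates n^a' · (log n)^b' iff a > a', or (a = a' and b > b'). Ranking the 5 terms shows the dominant one is 5 · n^(5/2). Hence f(n) ∈ Θ(n^(5/2)).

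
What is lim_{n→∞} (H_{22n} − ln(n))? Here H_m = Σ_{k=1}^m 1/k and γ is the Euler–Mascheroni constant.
lim = ln 22 + γ

By Euler-Maclaurin, H_m = ln m + γ + O(1/m). So
  H_{22n} − ln(n) = ln(22n) + γ − ln(n) + O(1/n)
                       = ln(22/1) + γ + O(1/n).
Hence the limit is ln(22/1) + γ.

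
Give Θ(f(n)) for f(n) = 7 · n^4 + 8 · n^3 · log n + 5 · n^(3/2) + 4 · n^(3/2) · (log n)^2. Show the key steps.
f(n) ∈ Θ(n^4)

Compare the terms by growth order. For large n, n^a · (log n)^b dominates n^a' · (log n)^b' iff a > a', or (a = a' and b > b'). Ranking the 4 terms shows the dominant one is 7 · n^4. Hence f(n) ∈ Θ(n^4).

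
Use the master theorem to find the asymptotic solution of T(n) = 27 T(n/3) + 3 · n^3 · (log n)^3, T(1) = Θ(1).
T(n) = Θ(n^3 · (log n)^4)

Here log_3 27 = 3 and f(n) = 3 · n^3 · (log n)^3 = Θ(n^(log_3 27) · (log n)^3). This is the extended Case 2 of the master theorem (f matches the critical exponent up to log factors), giving T(n) = Θ(n^(log_3 27) · (log n)^(3+1)) = Θ(n^3 · (log n)^4).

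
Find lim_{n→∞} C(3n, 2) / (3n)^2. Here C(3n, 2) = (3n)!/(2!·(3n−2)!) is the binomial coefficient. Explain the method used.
lim = 1/2! = 1/2

With N = 3n → ∞: C(N, 2) / N^2 = [N(N−1)…(N−1)] / (2! · N^2) = (1/2!) · 1 · (1 − 1/(3n)). Each factor → 1 as N → ∞, so the limit is 1/2! = 1/2.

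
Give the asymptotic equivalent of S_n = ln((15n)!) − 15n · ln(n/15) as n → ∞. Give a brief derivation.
S_n ~ 15n · (ln 225 − 1) + O(ln n)

Stirling: ln((15n)!) = 15n ln(15n) − 15n + O(ln n).
  S_n = 15n ln(15n) − 15n − 15n ln(n/15) + O(ln n)
      = 15n ln(15n) − 15n ln n + 15n ln 15 − 15n + O(ln n)
      = 15n ln 15 + 15n ln 15 − 15n + O(ln n)
      = 15n (ln 225 − 1) + O(ln n).
Numerically ln(225) − 1 ≈ 4.4161.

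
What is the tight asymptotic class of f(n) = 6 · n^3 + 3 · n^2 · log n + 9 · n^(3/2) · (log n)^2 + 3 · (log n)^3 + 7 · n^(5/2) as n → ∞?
f(n) ∈ Θ(n^3)

Compare the terms by growth order. For large n, n^a · (log n)^b dominates n^a' · (log n)^b' iff a > a', or (a = a' and b > b'). Ranking the 5 terms shows the dominant one is 6 · n^3. Hence f(n) ∈ Θ(n^3).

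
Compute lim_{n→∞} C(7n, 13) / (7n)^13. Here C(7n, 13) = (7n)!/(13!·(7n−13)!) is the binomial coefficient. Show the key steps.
lim = 1/13! = 1/6227020800

With N = 7n → ∞: C(N, 13) / N^13 = [N(N−1)…(N−12)] / (13! · N^13) = (1/13!) · 1 · (1 − 1/(7n)) · … · (1 − 12/(7n)). Each factor → 1 as N → ∞, so the limit is 1/13! = 1/6227020800.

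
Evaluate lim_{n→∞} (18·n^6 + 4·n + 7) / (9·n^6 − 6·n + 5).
lim = 18/9 = 2

For large n the leading n^6 terms dominate both numerator and denominator. Dividing top and bottom by n^6, every other term tends to 0, leaving 18/9 = 2.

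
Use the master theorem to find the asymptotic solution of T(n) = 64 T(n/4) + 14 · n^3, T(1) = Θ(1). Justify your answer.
T(n) = Θ(n^3 log n)

log_4 64 = 3, and f(n) = 14 · n^3 = Θ(n^(log_4 64)). This is Case 2 of the master theorem: T(n) = Θ(f(n) · log n) = Θ(n^3 log n).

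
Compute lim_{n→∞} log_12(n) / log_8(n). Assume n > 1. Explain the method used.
lim = ln(8) / ln(12) = log_12(8)

Change of base: log_12(n) = ln n / ln 12 and log_8(n) = ln n / ln 8. The ratio is (ln n / ln 12) · (ln 8 / ln n) = ln 8 / ln 12, a constant independent of n. So the limit is ln 8 / ln 12 = log_12(8).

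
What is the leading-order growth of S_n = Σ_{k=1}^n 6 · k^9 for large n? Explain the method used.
S_n ~ 3 · n^10 / 5

By integral comparison (Euler-Maclaurin), Σ_{k=1}^n 6 · k^9 = 6 · ∫_0^n x^9 dx + O(n^9) = 6 · n^10/10 = 3 · n^10 / 5 + O(n^9). (Equivalently, Faulhaber's formula gives the same leading term.)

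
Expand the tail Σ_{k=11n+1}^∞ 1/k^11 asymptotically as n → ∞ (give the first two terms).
Σ_{k>11n} 1/k^11 = 1/(10 · (11n)^10) − 1/(2 · (11n)^11) + O(1/(11n)^12)

Compare to the integral: ∫_{11n}^∞ x^(−11) dx = [−x^(−10)/10]_{11n}^∞ = 1/((11−1)·(11n)^10). The Euler-Maclaurin correction adds −f(11n)/2 = −1/(2·(11n)^11). Euler-Maclaurin then gives
  Σ_{k>11n} 1/k^11 = ∫_{11n}^∞ dx/x^11 − 1/(2·(11n)^11) + O(1/(11n)^12).
(Equivalently this is ζ(11) − Σ_{k≤11n} 1/k^11.)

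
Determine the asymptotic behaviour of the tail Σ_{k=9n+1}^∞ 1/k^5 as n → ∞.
Σ_{k>9n} 1/k^5 ~ 1/(4 · (9n)^4)

Compare to the integral: ∫_{9n}^∞ x^(−5) dx = [−x^(−4)/4]_{9n}^∞ = 1/((5−1)·(9n)^4). Euler-Maclaurin then gives
  Σ_{k>9n} 1/k^5 = ∫_{9n}^∞ dx/x^5 − 1/(2·(9n)^5) + O(1/(9n)^6).
(Equivalently this is ζ(5) − Σ_{k≤9n} 1/k^5.)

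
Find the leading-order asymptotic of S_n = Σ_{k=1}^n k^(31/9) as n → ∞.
S_n ~ (9/40) · n^(40/9)

Integral comparison: Σ_{k=1}^n k^(31/9) = ∫_0^n x^(31/9) dx + O(n^(31/9)). The integral is n^(1 + 31/9) / (1 + 31/9) = n^((31+9)/9) / ((31+9)/9) = (9/40) · n^(40/9).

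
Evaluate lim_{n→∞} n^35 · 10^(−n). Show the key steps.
lim = 0

Exponentials with base > 1 dominate every fixed polynomial: for any fixed c, n^c / 10^n → 0 as n → ∞ (e.g. by the ratio test, or by writing 10^n = e^(n ln 10) and noting e^(n ln 10) / n^c → ∞). Hence n^35 · 10^(−n) = n^35 / 10^n → 0.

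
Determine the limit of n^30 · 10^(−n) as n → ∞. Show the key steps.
lim = 0

Exponentials with base > 1 dominate every fixed polynomial: for any fixed c, n^c / 10^n → 0 as n → ∞ (e.g. by the ratio test, or by writing 10^n = e^(n ln 10) and noting e^(n ln 10) / n^c → ∞). Hence n^30 · 10^(−n) = n^30 / 10^n → 0.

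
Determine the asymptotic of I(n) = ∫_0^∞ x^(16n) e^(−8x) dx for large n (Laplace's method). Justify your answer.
I(n) ~ (sqrt(2π·16n) / 8) · (16n/(8e))^(16n)

Write the integrand as exp(16n ln x − 8x) and set f(x) = 16n ln x − 8x. Then f'(x) = 16n/x − 8 = 0 at x* = 16n/8, and f''(x*) = −16n/x*^2 = −8^2/(16n). Laplace's method (interior maximum) gives
  I(n) ~ e^(f(x*)) · sqrt(2π / |f''(x*)|)
        = exp(16n ln(16n/8) − 16n) · sqrt(2π · 16n / 8^2)
        = (16n/8)^(16n) e^(−16n) · sqrt(2π·16n) / 8
        = (sqrt(2π·16n) / 8) · (16n/(8e))^(16n).
This matches Γ(16n+1)/8^(16n+1) with Stirling applied to Γ.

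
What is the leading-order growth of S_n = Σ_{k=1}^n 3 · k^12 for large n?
S_n ~ 3 · n^13 / 13

By integral comparison (Euler-Maclaurin), Σ_{k=1}^n 3 · k^12 = 3 · ∫_0^n x^12 dx + O(n^12) = 3 · n^13/13 + O(n^12). (Equivalently, Faulhaber's formula gives the same leading term.)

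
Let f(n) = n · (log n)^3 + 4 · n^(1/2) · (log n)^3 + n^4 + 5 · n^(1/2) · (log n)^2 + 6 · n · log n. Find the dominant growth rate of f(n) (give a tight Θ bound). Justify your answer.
f(n) ∈ Θ(n^4)

Compare the terms by growth order. For large n, n^a · (log n)^b dominates n^a' · (log n)^b' iff a > a', or (a = a' and b > b'). Ranking the 5 terms shows the dominant one is n^4. Hence f(n) ∈ Θ(n^4).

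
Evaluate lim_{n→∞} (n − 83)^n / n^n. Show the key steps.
lim = e^(−83)

Rewrite as (1 − 83/n)^(n). By the standard limit (1 + x/n)^n → e^x, we have (1 − 83/n)^n → e^(−83), and raising to the 1st power gives e^(−83).
More precisely, ln[(1 − 83/n)^(n)] = n · ln(1 − 83/n) = n · (-83/n + O(1/n^2)) = -83 + O(1/n) → -83.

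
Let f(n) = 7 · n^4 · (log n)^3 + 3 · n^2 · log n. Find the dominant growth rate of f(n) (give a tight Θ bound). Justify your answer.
f(n) ∈ Θ(n^4 · (log n)^3)

Compare the terms by growth order. For large n, n^a · (log n)^b dominates n^a' · (log n)^b' iff a > a', or (a = a' and b > b'). Ranking the 2 terms shows the dominant one is 7 · n^4 · (log n)^3. Hence f(n) ∈ Θ(n^4 · (log n)^3).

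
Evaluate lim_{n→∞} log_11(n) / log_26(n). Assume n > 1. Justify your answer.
lim = ln(26) / ln(11) = log_11(26)

Change of base: log_11(n) = ln n / ln 11 and log_26(n) = ln n / ln 26. The ratio is (ln n / ln 11) · (ln 26 / ln n) = ln 26 / ln 11, a constant independent of n. So the limit is ln 26 / ln 11 = log_11(26).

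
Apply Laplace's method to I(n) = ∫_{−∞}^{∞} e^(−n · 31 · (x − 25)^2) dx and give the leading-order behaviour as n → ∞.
I(n) = sqrt(π/(31n))

Here φ(x) = 31 · (x − 25)^2 has its unique minimum at x* = 25 with φ(x*) = 0 and φ''(x*) = 62. Laplace's method gives
  I(n) ~ e^(−n φ(x*)) · sqrt(2π / (n · φ''(x*))) = sqrt(2π / (62n)) = sqrt(π/(31n)).
This is exact: substituting u = (x − 25)·sqrt(31n) gives I(n) = (1/sqrt(31n)) ∫_{−∞}^{∞} e^(−u^2) du = sqrt(π/(31n)).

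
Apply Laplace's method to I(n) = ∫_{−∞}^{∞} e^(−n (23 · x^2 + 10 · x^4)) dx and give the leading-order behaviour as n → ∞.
I(n) ~ sqrt(π/(23n))

φ(x) = 23 · x^2 + 10 · x^4 has its unique global minimum at x* = 0 (since φ'(x) = 46x + 40x^3 = 0 only at x = 0 for real x with both coefficients positive, and φ → ∞ as |x| → ∞). At x* = 0, φ(0) = 0 and φ''(0) = 46. Laplace's method then gives
  I(n) ~ sqrt(2π / (n · φ''(0))) · e^(−n φ(0)) = sqrt(2π / (46n)) = sqrt(π/(23n)).
The 10 · x^4 term contributes only at subleading order (an O(1/n) relative correction).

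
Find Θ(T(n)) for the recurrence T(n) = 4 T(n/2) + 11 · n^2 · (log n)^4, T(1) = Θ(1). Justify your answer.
T(n) = Θ(n^2 · (log n)^5)

Here log_2 4 = 2 and f(n) = 11 · n^2 · (log n)^4 = Θ(n^(log_2 4) · (log n)^4). This is the extended Case 2 of the master theorem (f matches the critical exponent up to log factors), giving T(n) = Θ(n^(log_2 4) · (log n)^(4+1)) = Θ(n^2 · (log n)^5).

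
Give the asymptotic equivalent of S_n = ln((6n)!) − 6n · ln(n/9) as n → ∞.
S_n ~ 6n · (ln 54 − 1) + O(ln n)

Stirling: ln((6n)!) = 6n ln(6n) − 6n + O(ln n).
  S_n = 6n ln(6n) − 6n − 6n ln(n/9) + O(ln n)
      = 6n ln(6n) − 6n ln n + 6n ln 9 − 6n + O(ln n)
      = 6n ln 6 + 6n ln 9 − 6n + O(ln n)
      = 6n (ln 54 − 1) + O(ln n).
Numerically ln(54) − 1 ≈ 2.9890.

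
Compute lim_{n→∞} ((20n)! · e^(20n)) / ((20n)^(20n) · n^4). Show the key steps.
lim = 0

Stirling: (20n)! ~ sqrt(2π·20n) · (20n/e)^(20n). Hence
  (20n)! · e^(20n) / (20n)^(20n) ~ sqrt(2π·20n).
Dividing by n^4: sqrt(2π·20n) / n^4 = sqrt(2π·20) · n^((1−8)/2), so the expression behaves like sqrt(2π·20) · n^((1−8)/2) → 0.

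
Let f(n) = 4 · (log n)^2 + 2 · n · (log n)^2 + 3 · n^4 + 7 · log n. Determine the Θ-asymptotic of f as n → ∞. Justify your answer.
f(n) ∈ Θ(n^4)

Compare the terms by growth order. For large n, n^a · (log n)^b dominates n^a' · (log n)^b' iff a > a', or (a = a' and b > b'). Ranking the 4 terms shows the dominant one is 3 · n^4. Hence f(n) ∈ Θ(n^4).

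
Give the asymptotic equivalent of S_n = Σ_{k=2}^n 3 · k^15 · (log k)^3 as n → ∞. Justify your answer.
S_n ~ 3 · n^16 · (log n)^3 / 16

By integral comparison, S_n = ∫_1^n 3 · x^15 · (log x)^3 dx + O(n^15 · (log n)^3). For the integral, the leading term of ∫_1^n x^15 (log x)^3 dx is n^16/16 · (log n)^3 (by repeated integration by parts; each step lowers the log-exponent and produces a relatively O(1/log n) correction). Hence S_n ~ 3 · n^16 · (log n)^3 / 16.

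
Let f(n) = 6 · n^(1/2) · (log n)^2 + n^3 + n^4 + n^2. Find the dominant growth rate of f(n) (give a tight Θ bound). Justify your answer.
f(n) ∈ Θ(n^4)

Compare the terms by growth order. For large n, n^a · (log n)^b dominates n^a' · (log n)^b' iff a > a', or (a = a' and b > b'). Ranking the 4 terms shows the dominant one is n^4. Hence f(n) ∈ Θ(n^4).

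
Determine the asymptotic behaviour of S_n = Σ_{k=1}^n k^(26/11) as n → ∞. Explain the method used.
S_n ~ (11/37) · n^(37/11)

Integral comparison: Σ_{k=1}^n k^(26/11) = ∫_0^n x^(26/11) dx + O(n^(26/11)). The integral is n^(1 + 26/11) / (1 + 26/11) = n^((26+11)/11) / ((26+11)/11) = (11/37) · n^(37/11).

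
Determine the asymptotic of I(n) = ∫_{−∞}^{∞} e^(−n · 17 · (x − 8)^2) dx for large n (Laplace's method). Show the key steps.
I(n) = sqrt(π/(17n))

Here φ(x) = 17 · (x − 8)^2 has its unique minimum at x* = 8 with φ(x*) = 0 and φ''(x*) = 34. Laplace's method gives
  I(n) ~ e^(−n φ(x*)) · sqrt(2π / (n · φ''(x*))) = sqrt(2π / (34n)) = sqrt(π/(17n)).
This is exact: substituting u = (x − 8)·sqrt(17n) gives I(n) = (1/sqrt(17n)) ∫_{−∞}^{∞} e^(−u^2) du = sqrt(π/(17n)).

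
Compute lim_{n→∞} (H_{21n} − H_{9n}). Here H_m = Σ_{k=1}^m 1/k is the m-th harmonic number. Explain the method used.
lim = ln(21/9) = ln(7/3)

Euler-Maclaurin gives H_m = ln m + γ + 1/(2m) + O(1/m^2). The γ and O(1/m) terms cancel in the difference:
  H_{21n} − H_{9n} = ln(21n) − ln(9n) + O(1/n) = ln(21/9) + O(1/n).
Hence the limit is ln(21/9) = ln(7/3).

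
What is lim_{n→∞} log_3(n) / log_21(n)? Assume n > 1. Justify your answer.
lim = ln(21) / ln(3) = log_3(21)

Change of base: log_3(n) = ln n / ln 3 and log_21(n) = ln n / ln 21. The ratio is (ln n / ln 3) · (ln 21 / ln n) = ln 21 / ln 3, a constant independent of n. So the limit is ln 21 / ln 3 = log_3(21).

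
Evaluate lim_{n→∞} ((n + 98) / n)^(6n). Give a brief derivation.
lim = e^588

Rewrite as (1 + 98/n)^(6n). By the standard limit (1 + x/n)^n → e^x, we have (1 + 98/n)^n → e^98, and raising to the 6th power gives e^588.
More precisely, ln[(1 + 98/n)^(6n)] = 6n · ln(1 + 98/n) = 6n · (98/n + O(1/n^2)) = 588 + O(1/n) → 588.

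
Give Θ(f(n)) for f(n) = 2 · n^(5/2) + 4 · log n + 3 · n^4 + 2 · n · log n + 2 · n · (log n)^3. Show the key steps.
f(n) ∈ Θ(n^4)

Compare the terms by growth order. For large n, n^a · (log n)^b dominates n^a' · (log n)^b' iff a > a', or (a = a' and b > b'). Ranking the 5 terms shows the dominant one is 3 · n^4. Hence f(n) ∈ Θ(n^4).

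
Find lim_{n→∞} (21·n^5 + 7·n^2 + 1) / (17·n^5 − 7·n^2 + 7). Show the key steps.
lim = 21/17

For large n the leading n^5 terms dominate both numerator and denominator. Dividing top and bottom by n^5, every other term tends to 0, leaving 21/17.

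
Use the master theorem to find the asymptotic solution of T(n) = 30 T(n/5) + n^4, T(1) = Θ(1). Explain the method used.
T(n) = Θ(n^4)

log_5 30 ≈ 2.113. f(n) = n^4 dominates n^(log_5 30) since 4 > 2.113, and the regularity condition a·f(n/b) = 30·(n/5)^4 = (30/625)·n^4 ≤ c·f(n) holds with c = 30/625 ≈ 0.048 < 1. So this is Case 3: T(n) = Θ(f(n)) = Θ(n^4).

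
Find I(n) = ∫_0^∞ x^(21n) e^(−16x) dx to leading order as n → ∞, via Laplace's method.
I(n) ~ (sqrt(2π·21n) / 16) · (21n/(16e))^(21n)

Write the integrand as exp(21n ln x − 16x) and set f(x) = 21n ln x − 16x. Then f'(x) = 21n/x − 16 = 0 at x* = 21n/16, and f''(x*) = −21n/x*^2 = −16^2/(21n). Laplace's method (interior maximum) gives
  I(n) ~ e^(f(x*)) · sqrt(2π / |f''(x*)|)
        = exp(21n ln(21n/16) − 21n) · sqrt(2π · 21n / 16^2)
        = (21n/16)^(21n) e^(−21n) · sqrt(2π·21n) / 16
        = (sqrt(2π·21n) / 16) · (21n/(16e))^(21n).
This matches Γ(21n+1)/16^(21n+1) with Stirling applied to Γ.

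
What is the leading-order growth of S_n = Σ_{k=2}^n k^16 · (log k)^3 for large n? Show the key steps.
S_n ~ n^17 · (log n)^3 / 17

By integral comparison, S_n = ∫_1^n x^16 · (log x)^3 dx + O(n^16 · (log n)^3). For the integral, the leading term of ∫_1^n x^16 (log x)^3 dx is n^17/17 · (log n)^3 (by repeated integration by parts; each step lowers the log-exponent and produces a relatively O(1/log n) correction). Hence S_n ~ n^17 · (log n)^3 / 17.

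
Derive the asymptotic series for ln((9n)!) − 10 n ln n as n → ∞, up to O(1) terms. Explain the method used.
ln((9n)!) − 10 n ln n = −n ln n + 9(ln 9 − 1) n + (1/2) ln(2π·9n) + O(1/n)

Stirling: ln((9n)!) = 9n ln(9n) − 9n + (1/2) ln(2π·9n) + O(1/n).
Expand 9n ln(9n) = 9n (ln n + ln 9) = 9n ln n + 9n ln 9.
Subtract 10n ln n: leading term is (9 − 10) n ln n = −n ln n. The next term is 9n ln 9 − 9n = 9(ln 9 − 1) n. Then the (1/2) ln(2π·9n) correction.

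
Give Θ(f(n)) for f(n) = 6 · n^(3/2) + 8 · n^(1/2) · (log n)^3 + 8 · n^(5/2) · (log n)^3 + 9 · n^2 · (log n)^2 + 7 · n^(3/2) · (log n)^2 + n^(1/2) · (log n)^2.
f(n) ∈ Θ(n^(5/2) · (log n)^3)

Compare the terms by growth order. For large n, n^a · (log n)^b dominates n^a' · (log n)^b' iff a > a', or (a = a' and b > b'). Ranking the 6 terms shows the dominant one is 8 · n^(5/2) · (log n)^3. Hence f(n) ∈ Θ(n^(5/2) · (log n)^3).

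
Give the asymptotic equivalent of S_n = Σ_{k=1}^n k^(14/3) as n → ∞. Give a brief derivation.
S_n ~ (3/17) · n^(17/3)

Integral comparison: Σ_{k=1}^n k^(14/3) = ∫_0^n x^(14/3) dx + O(n^(14/3)). The integral is n^(1 + 14/3) / (1 + 14/3) = n^((14+3)/3) / ((14+3)/3) = (3/17) · n^(17/3).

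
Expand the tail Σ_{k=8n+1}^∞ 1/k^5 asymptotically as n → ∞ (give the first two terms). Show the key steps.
Σ_{k>8n} 1/k^5 = 1/(4 · (8n)^4) − 1/(2 · (8n)^5) + O(1/(8n)^6)

Compare to the integral: ∫_{8n}^∞ x^(−5) dx = [−x^(−4)/4]_{8n}^∞ = 1/((5−1)·(8n)^4). The Euler-Maclaurin correction adds −f(8n)/2 = −1/(2·(8n)^5). Euler-Maclaurin then gives
  Σ_{k>8n} 1/k^5 = ∫_{8n}^∞ dx/x^5 − 1/(2·(8n)^5) + O(1/(8n)^6).
(Equivalently this is ζ(5) − Σ_{k≤8n} 1/k^5.)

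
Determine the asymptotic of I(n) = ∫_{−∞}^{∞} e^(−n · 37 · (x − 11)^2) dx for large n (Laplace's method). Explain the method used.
I(n) = sqrt(π/(37n))

Here φ(x) = 37 · (x − 11)^2 has its unique minimum at x* = 11 with φ(x*) = 0 and φ''(x*) = 74. Laplace's method gives
  I(n) ~ e^(−n φ(x*)) · sqrt(2π / (n · φ''(x*))) = sqrt(2π / (74n)) = sqrt(π/(37n)).
This is exact: substituting u = (x − 11)·sqrt(37n) gives I(n) = (1/sqrt(37n)) ∫_{−∞}^{∞} e^(−u^2) du = sqrt(π/(37n)).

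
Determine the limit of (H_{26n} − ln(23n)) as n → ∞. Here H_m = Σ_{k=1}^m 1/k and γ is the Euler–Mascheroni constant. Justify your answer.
lim = ln(26/23) + γ

By Euler-Maclaurin, H_m = ln m + γ + O(1/m). So
  H_{26n} − ln(23n) = ln(26n) + γ − ln(23n) + O(1/n)
                       = ln(26/23) + γ + O(1/n).
Hence the limit is ln(26/23) + γ.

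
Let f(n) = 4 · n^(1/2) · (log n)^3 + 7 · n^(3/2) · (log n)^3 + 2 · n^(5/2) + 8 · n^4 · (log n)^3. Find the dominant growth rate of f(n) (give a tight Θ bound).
f(n) ∈ Θ(n^4 · (log n)^3)

Compare the terms by growth order. For large n, n^a · (log n)^b dominates n^a' · (log n)^b' iff a > a', or (a = a' and b > b'). Ranking the 4 terms shows the dominant one is 8 · n^4 · (log n)^3. Hence f(n) ∈ Θ(n^4 · (log n)^3).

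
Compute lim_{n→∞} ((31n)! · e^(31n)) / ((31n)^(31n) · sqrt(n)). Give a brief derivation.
lim = sqrt(2π·31)

Stirling: (31n)! ~ sqrt(2π·31n) · (31n/e)^(31n). Hence
  (31n)! · e^(31n) / (31n)^(31n) ~ sqrt(2π·31n).
Dividing by sqrt(n): sqrt(2π·31n) / sqrt(n) = sqrt(2π·31) · n^((1−1)/2), so the limit is sqrt(2π·31).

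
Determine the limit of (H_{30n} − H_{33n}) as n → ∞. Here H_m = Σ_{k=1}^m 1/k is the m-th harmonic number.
lim = ln(30/33) = ln(10/11)

Euler-Maclaurin gives H_m = ln m + γ + 1/(2m) + O(1/m^2). The γ and O(1/m) terms cancel in the difference:
  H_{30n} − H_{33n} = ln(30n) − ln(33n) + O(1/n) = ln(30/33) + O(1/n).
Hence the limit is ln(30/33) = ln(10/11).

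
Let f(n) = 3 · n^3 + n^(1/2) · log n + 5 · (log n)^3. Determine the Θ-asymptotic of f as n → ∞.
f(n) ∈ Θ(n^3)

Compare the terms by growth order. For large n, n^a · (log n)^b dominates n^a' · (log n)^b' iff a > a', or (a = a' and b > b'). Ranking the 3 terms shows the dominant one is 3 · n^3. Hence f(n) ∈ Θ(n^3).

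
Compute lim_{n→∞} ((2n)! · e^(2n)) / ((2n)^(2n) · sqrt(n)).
lim = sqrt(2π·2)

Stirling: (2n)! ~ sqrt(2π·2n) · (2n/e)^(2n). Hence
  (2n)! · e^(2n) / (2n)^(2n) ~ sqrt(2π·2n).
Dividing by sqrt(n): sqrt(2π·2n) / sqrt(n) = sqrt(2π·2) · n^((1−1)/2), so the limit is sqrt(2π·2).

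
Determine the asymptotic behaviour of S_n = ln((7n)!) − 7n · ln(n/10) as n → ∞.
S_n ~ 7n · (ln 70 − 1) + O(ln n)

Stirling: ln((7n)!) = 7n ln(7n) − 7n + O(ln n).
  S_n = 7n ln(7n) − 7n − 7n ln(n/10) + O(ln n)
      = 7n ln(7n) − 7n ln n + 7n ln 10 − 7n + O(ln n)
      = 7n ln 7 + 7n ln 10 − 7n + O(ln n)
      = 7n (ln 70 − 1) + O(ln n).
Numerically ln(70) − 1 ≈ 3.2485.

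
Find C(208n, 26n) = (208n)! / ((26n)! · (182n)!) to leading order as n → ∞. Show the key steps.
C(208n, 26n) ~ (16777216/823543)^(26n) · sqrt(4/(7π·26n))

Write N = 26n. Apply Stirling to each factorial:
  (8N)! ~ sqrt(2π·8N) · (8N/e)^(8N),
  N! ~ sqrt(2π N) · (N/e)^N,
  (7N)! ~ sqrt(2π·7N) · (7N/e)^(7N).
The exponential factors combine to (8N)^(8N) / (N^N · (7N)^(7N)) = 8^(8N)/7^(7N) = (8^8/7^7)^N = (16777216/823543)^N.
The square-root prefactors combine to sqrt(2π·8N) / (sqrt(2π N)·sqrt(2π·7N)) = sqrt(8 / (2π·7·N)) = sqrt(4/(7π·26n)).
Substituting N = 26n: C(208n, 26n) ~ (16777216/823543)^(26n) · sqrt(4/(7π·26n)).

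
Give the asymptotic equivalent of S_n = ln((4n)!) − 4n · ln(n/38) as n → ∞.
S_n ~ 4n · (ln 152 − 1) + O(ln n)

Stirling: ln((4n)!) = 4n ln(4n) − 4n + O(ln n).
  S_n = 4n ln(4n) − 4n − 4n ln(n/38) + O(ln n)
      = 4n ln(4n) − 4n ln n + 4n ln 38 − 4n + O(ln n)
      = 4n ln 4 + 4n ln 38 − 4n + O(ln n)
      = 4n (ln 152 − 1) + O(ln n).
Numerically ln(152) − 1 ≈ 4.0239.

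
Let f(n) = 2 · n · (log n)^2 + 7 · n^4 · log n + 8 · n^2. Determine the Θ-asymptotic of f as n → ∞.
f(n) ∈ Θ(n^4 · log n)

Compare the terms by growth order. For large n, n^a · (log n)^b dominates n^a' · (log n)^b' iff a > a', or (a = a' and b > b'). Ranking the 3 terms shows the dominant one is 7 · n^4 · log n. Hence f(n) ∈ Θ(n^4 · log n).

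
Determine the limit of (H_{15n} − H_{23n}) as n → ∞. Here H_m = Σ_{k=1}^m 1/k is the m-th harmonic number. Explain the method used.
lim = ln(15/23)

Euler-Maclaurin gives H_m = ln m + γ + 1/(2m) + O(1/m^2). The γ and O(1/m) terms cancel in the difference:
  H_{15n} − H_{23n} = ln(15n) − ln(23n) + O(1/n) = ln(15/23) + O(1/n).
Hence the limit is ln(15/23).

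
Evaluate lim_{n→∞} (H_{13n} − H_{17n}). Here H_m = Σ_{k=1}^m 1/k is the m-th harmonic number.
lim = ln(13/17)

Euler-Maclaurin gives H_m = ln m + γ + 1/(2m) + O(1/m^2). The γ and O(1/m) terms cancel in the difference:
  H_{13n} − H_{17n} = ln(13n) − ln(17n) + O(1/n) = ln(13/17) + O(1/n).
Hence the limit is ln(13/17).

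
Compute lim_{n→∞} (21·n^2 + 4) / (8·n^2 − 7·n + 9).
lim = 21/8

For large n the leading n^2 terms dominate both numerator and denominator. Dividing top and bottom by n^2, every other term tends to 0, leaving 21/8.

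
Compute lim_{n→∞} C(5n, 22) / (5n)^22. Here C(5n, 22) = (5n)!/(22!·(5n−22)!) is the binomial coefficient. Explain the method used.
lim = 1/22! = 1/1124000727777607680000

With N = 5n → ∞: C(N, 22) / N^22 = [N(N−1)…(N−21)] / (22! · N^22) = (1/22!) · 1 · (1 − 1/(5n)) · … · (1 − 21/(5n)). Each factor → 1 as N → ∞, so the limit is 1/22! = 1/1124000727777607680000.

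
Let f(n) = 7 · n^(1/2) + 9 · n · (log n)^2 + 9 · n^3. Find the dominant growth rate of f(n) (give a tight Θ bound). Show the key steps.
f(n) ∈ Θ(n^3)

Compare the terms by growth order. For large n, n^a · (log n)^b dominates n^a' · (log n)^b' iff a > a', or (a = a' and b > b'). Ranking the 3 terms shows the dominant one is 9 · n^3. Hence f(n) ∈ Θ(n^3).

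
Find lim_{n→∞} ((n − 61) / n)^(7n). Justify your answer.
lim = e^(−427)

Rewrite as (1 − 61/n)^(7n). By the standard limit (1 + x/n)^n → e^x, we have (1 − 61/n)^n → e^(−61), and raising to the 7th power gives e^(−427).
More precisely, ln[(1 − 61/n)^(7n)] = 7n · ln(1 − 61/n) = 7n · (-61/n + O(1/n^2)) = -427 + O(1/n) → -427.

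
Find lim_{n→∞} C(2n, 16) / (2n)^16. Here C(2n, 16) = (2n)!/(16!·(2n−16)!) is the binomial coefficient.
lim = 1/16! = 1/20922789888000

With N = 2n → ∞: C(N, 16) / N^16 = [N(N−1)…(N−15)] / (16! · N^16) = (1/16!) · 1 · (1 − 1/(2n)) · … · (1 − 15/(2n)). Each factor → 1 as N → ∞, so the limit is 1/16! = 1/20922789888000.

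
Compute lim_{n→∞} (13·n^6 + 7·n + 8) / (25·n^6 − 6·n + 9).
lim = 13/25

For large n the leading n^6 terms dominate both numerator and denominator. Dividing top and bottom by n^6, every other term tends to 0, leaving 13/25.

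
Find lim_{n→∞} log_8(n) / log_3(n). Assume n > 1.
lim = ln(3) / ln(8) = log_8(3)

Change of base: log_8(n) = ln n / ln 8 and log_3(n) = ln n / ln 3. The ratio is (ln n / ln 8) · (ln 3 / ln n) = ln 3 / ln 8, a constant independent of n. So the limit is ln 3 / ln 8 = log_8(3).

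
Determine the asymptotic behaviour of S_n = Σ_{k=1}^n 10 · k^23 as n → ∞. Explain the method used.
S_n ~ 5 · n^24 / 12

By integral comparison (Euler-Maclaurin), Σ_{k=1}^n 10 · k^23 = 10 · ∫_0^n x^23 dx + O(n^23) = 10 · n^24/24 = 5 · n^24 / 12 + O(n^23). (Equivalently, Faulhaber's formula gives the same leading term.)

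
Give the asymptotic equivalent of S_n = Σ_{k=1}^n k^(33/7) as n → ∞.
S_n ~ (7/40) · n^(40/7)

Integral comparison: Σ_{k=1}^n k^(33/7) = ∫_0^n x^(33/7) dx + O(n^(33/7)). The integral is n^(1 + 33/7) / (1 + 33/7) = n^((33+7)/7) / ((33+7)/7) = (7/40) · n^(40/7).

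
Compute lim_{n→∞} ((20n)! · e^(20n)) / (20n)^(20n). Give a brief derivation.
lim = ∞

Stirling: (20n)! ~ sqrt(2π·20n) · (20n/e)^(20n). Hence
  (20n)! · e^(20n) / (20n)^(20n) ~ sqrt(2π·20n) = sqrt(2π·20) · sqrt(n) → ∞.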